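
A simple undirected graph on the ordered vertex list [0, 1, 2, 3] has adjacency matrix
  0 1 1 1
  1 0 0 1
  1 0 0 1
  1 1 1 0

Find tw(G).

A width-2 tree decomposition is:
Bags: B1 = {0, 2, 3}  B2 = {0, 1, 3}
Tree: B1–B2
Every bag has size at most 3, so the width is 3 − 1 = 2 and tw(G) ≤ 2. On the other hand G contains the 3-clique {0, 1, 3}. A clique must lie in a single bag of any decomposition, so no decomposition can have width below 2. Combining the bounds, tw(G) = 2.

2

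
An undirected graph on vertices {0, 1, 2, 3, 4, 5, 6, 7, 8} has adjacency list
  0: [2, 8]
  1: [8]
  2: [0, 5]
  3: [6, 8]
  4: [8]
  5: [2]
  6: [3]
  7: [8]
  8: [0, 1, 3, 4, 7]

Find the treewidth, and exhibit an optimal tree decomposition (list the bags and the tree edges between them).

The largest bag has 2 vertices, giving width 1; this decomposition certifies tw(G) ≤ 1. G has an edge, so its treewidth is at least 1. Hence tw(G) = 1 exactly.

Treewidth 1.
One such decomposition:
Bags: B1 = {0, 2}  B2 = {0, 8}  B3 = {3, 8}  B4 = {3, 6}  B5 = {2, 5}  B6 = {1, 8}  B7 = {7, 8}  B8 = {4, 8}
Tree: B1–B2, B2–B3, B3–B4, B1–B5, B3–B6, B3–B7, B6–B8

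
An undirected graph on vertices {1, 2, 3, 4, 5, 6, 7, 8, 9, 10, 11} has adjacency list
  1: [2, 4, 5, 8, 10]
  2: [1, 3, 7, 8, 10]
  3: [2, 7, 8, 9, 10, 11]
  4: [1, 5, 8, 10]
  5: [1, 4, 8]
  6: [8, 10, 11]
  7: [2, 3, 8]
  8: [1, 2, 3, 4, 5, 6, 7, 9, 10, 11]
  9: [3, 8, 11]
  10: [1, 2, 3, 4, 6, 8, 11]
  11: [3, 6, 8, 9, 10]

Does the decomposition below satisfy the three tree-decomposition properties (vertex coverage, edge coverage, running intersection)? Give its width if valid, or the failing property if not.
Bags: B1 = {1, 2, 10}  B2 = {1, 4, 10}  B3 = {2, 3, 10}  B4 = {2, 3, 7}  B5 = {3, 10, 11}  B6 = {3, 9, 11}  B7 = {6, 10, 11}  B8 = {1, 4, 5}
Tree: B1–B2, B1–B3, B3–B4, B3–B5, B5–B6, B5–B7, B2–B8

No — vertex 8 appears in no bag.

A tree decomposition must satisfy three properties: every vertex lies in some bag; for every edge, both endpoints lie together in some bag; and for every vertex, the bags containing it form a connected subtree. Here vertex 8 appears in no bag, so the decomposition is invalid.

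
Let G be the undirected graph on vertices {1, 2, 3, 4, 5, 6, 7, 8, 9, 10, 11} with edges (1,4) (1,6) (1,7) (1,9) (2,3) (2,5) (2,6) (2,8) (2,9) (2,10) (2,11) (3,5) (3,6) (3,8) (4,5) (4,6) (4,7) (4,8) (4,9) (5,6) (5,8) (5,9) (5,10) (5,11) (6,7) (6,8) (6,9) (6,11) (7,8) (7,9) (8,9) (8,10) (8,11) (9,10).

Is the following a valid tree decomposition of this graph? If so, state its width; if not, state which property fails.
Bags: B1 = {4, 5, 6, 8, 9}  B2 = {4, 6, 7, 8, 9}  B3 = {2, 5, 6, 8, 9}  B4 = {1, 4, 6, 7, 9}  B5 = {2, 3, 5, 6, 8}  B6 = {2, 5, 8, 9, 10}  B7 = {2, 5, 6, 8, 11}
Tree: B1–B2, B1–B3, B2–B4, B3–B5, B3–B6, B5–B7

Vertex coverage: the bags together contain {1, 2, 3, 4, 5, 6, 7, 8, 9, 10, 11}, the full vertex set. Edge coverage: each edge of G has both endpoints in at least one bag. Running intersection: for every vertex, the bags containing it form a connected subtree. All three properties hold, so this is a valid tree decomposition of width max|bag| − 1 = 4, and hence tw(G) ≤ 4.

Yes; width 4.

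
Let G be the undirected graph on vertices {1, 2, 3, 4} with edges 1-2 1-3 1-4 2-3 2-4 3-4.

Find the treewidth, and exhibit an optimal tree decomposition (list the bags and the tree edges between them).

Treewidth 3.
One optimal decomposition is:
Bags: B1 = {1, 2, 3, 4}
Tree: (single bag)

With just one bag of size 4, the width is 4 − 1 = 3, so tw(G) ≤ 3. For the lower bound, the 4 vertices {1, 2, 3, 4} are pairwise adjacent, and any tree decomposition puts a clique entirely inside one bag — forcing width ≥ 3. Hence tw(G) = 3 exactly.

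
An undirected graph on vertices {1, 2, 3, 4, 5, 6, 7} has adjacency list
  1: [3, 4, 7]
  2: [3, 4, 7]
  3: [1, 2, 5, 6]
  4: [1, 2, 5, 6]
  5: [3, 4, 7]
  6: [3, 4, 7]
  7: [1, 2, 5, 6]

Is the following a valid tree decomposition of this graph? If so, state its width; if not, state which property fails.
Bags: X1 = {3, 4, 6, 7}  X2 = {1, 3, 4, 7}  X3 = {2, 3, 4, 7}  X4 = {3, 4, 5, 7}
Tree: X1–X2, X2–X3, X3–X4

Yes; width 3.

Checking the three conditions: (i) the bags cover all of {1, 2, 3, 4, 5, 6, 7}; (ii) for each edge, some bag contains both endpoints; (iii) the bags containing any fixed vertex form a subtree. All hold, so the decomposition is valid with width 4 − 1 = 3.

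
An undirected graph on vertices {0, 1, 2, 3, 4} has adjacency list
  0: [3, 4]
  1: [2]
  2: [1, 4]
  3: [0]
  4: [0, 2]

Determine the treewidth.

1

A width-1 tree decomposition is:
Bags: B1 = {1, 2}  B2 = {2, 4}  B3 = {0, 4}  B4 = {0, 3}
Tree: B1–B2, B2–B3, B3–B4
Each bag holds 2 vertices, so the decomposition has width 1, which upper-bounds the treewidth. Any graph with an edge has treewidth ≥ 1, and G has the edge 1–2. Combining the bounds, tw(G) = 1.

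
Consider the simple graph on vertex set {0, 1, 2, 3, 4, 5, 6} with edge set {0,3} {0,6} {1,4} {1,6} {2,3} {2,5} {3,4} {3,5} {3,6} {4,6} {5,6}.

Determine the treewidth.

A width-2 tree decomposition is:
Bags: B1 = {3, 5, 6}  B2 = {3, 4, 6}  B3 = {0, 3, 6}  B4 = {1, 4, 6}  B5 = {2, 3, 5}
Tree: B1–B2, B1–B3, B2–B4, B1–B5
Every bag has size at most 3, so the width is 3 − 1 = 2 and tw(G) ≤ 2. For the lower bound, the 3 vertices {1, 4, 6} are pairwise adjacent, and any tree decomposition puts a clique entirely inside one bag — forcing width ≥ 2. The upper and lower bounds meet at 2, so that is the treewidth.

2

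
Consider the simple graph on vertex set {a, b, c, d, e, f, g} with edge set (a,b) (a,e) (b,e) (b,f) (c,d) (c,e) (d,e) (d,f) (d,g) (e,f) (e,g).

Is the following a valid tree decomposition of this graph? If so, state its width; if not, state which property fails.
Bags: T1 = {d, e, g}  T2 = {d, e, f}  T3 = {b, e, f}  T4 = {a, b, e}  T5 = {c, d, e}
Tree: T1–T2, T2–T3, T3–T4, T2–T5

Yes; width 2.

Checking the three conditions: (i) the bags cover all of {a, b, c, d, e, f, g}; (ii) for each edge, some bag contains both endpoints; (iii) the bags containing any fixed vertex form a subtree. All hold, so the decomposition is valid with width 3 − 1 = 2.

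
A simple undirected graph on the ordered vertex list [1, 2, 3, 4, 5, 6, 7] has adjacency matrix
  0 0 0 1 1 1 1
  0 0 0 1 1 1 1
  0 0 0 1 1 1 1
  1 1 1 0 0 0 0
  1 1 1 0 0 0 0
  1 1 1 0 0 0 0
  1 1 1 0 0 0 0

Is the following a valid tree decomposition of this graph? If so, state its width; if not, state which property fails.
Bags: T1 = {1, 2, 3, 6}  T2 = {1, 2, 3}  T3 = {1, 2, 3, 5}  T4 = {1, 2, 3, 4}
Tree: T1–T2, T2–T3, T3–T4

A tree decomposition must satisfy three properties: every vertex lies in some bag; for every edge, both endpoints lie together in some bag; and for every vertex, the bags containing it form a connected subtree. Here vertex 7 appears in no bag, so the decomposition is invalid.

No — vertex 7 appears in no bag.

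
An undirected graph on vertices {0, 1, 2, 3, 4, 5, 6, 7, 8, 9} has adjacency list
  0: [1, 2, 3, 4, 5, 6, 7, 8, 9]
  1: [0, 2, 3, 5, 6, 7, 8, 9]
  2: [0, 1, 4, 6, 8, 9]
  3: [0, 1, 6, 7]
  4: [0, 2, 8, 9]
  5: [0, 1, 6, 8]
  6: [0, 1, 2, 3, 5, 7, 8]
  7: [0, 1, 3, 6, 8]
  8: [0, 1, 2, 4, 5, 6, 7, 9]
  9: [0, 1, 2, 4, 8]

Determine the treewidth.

4

A width-4 tree decomposition is:
Bags: B1 = {0, 1, 2, 6, 8}  B2 = {0, 1, 6, 7, 8}  B3 = {0, 1, 2, 8, 9}  B4 = {0, 1, 3, 6, 7}  B5 = {0, 1, 5, 6, 8}  B6 = {0, 2, 4, 8, 9}
Tree: B1–B2, B1–B3, B2–B4, B2–B5, B3–B6
Each bag holds 5 vertices, so the decomposition has width 4, which upper-bounds the treewidth. On the other hand G contains the 5-clique {0, 1, 2, 8, 9}. A clique must lie in a single bag of any decomposition, so no decomposition can have width below 4. Therefore the treewidth is 4.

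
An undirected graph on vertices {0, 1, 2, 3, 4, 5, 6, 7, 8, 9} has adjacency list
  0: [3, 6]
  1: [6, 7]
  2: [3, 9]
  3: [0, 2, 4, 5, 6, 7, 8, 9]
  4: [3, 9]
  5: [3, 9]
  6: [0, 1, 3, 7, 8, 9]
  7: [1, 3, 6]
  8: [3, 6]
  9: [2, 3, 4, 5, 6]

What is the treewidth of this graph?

2

A width-2 tree decomposition is:
Bags: B1 = {3, 6, 9}  B2 = {3, 6, 7}  B3 = {3, 5, 9}  B4 = {3, 6, 8}  B5 = {2, 3, 9}  B6 = {0, 3, 6}  B7 = {3, 4, 9}  B8 = {1, 6, 7}
Tree: B1–B2, B1–B3, B1–B4, B1–B5, B4–B6, B5–B7, B2–B8
The largest bag has 3 vertices, giving width 2; this decomposition certifies tw(G) ≤ 2. Conversely, {1, 6, 7} is a clique of size 3, and the vertices of any clique must share a bag in every tree decomposition; so some bag has ≥ 3 vertices and tw(G) ≥ 2. Hence tw(G) = 2 exactly.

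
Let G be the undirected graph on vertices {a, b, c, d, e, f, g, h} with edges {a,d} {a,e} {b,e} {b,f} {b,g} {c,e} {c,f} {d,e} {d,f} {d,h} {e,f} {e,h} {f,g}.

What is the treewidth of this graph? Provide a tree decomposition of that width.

Each bag holds 3 vertices, so the decomposition has width 2, which upper-bounds the treewidth. Conversely, {b, f, g} is a clique of size 3, and the vertices of any clique must share a bag in every tree decomposition; so some bag has ≥ 3 vertices and tw(G) ≥ 2. Therefore the treewidth is 2.

Treewidth 2.
Bags: B1 = {d, e, f}  B2 = {d, e, h}  B3 = {b, e, f}  B4 = {c, e, f}  B5 = {a, d, e}  B6 = {b, f, g}
Tree: B1–B2, B1–B3, B1–B4, B2–B5, B3–B6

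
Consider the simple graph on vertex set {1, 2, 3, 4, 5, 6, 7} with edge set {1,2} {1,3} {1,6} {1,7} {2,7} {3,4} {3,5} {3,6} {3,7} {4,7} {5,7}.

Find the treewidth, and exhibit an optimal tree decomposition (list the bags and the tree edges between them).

Treewidth 2.
One such decomposition:
Bags: B1 = {1, 2, 7}  B2 = {1, 3, 7}  B3 = {1, 3, 6}  B4 = {3, 4, 7}  B5 = {3, 5, 7}
Tree: B1–B2, B2–B3, B2–B4, B2–B5

Each bag holds 3 vertices, so the decomposition has width 2, which upper-bounds the treewidth. On the other hand G contains the 3-clique {1, 2, 7}. A clique must lie in a single bag of any decomposition, so no decomposition can have width below 2. The upper and lower bounds meet at 2, so that is the treewidth.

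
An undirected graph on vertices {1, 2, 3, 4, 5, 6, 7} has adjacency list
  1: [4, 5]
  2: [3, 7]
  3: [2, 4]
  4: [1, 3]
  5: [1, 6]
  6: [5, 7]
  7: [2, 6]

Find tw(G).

2

A width-2 tree decomposition is:
Bags: B1 = {1, 5, 6}  B2 = {1, 6, 7}  B3 = {1, 2, 7}  B4 = {1, 2, 3}  B5 = {1, 3, 4}
Tree: B1–B2, B2–B3, B3–B4, B4–B5
Every bag has size at most 3, so the width is 3 − 1 = 2 and tw(G) ≤ 2. For the lower bound, G contains the cycle 1–5–6–7–2–3–4–1, so G is not a forest; only forests have treewidth ≤ 1, hence tw(G) ≥ 2. Hence tw(G) = 2 exactly.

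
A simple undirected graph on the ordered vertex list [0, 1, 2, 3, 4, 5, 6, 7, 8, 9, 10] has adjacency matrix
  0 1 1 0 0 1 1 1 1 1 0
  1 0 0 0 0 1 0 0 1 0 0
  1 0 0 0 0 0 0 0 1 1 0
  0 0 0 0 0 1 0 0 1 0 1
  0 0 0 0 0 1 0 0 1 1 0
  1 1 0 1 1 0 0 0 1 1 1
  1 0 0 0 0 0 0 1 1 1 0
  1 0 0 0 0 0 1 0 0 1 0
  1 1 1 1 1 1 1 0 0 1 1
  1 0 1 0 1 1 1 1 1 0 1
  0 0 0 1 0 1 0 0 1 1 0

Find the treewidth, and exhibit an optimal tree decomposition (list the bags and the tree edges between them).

The largest bag has 4 vertices, giving width 3; this decomposition certifies tw(G) ≤ 3. Conversely, {0, 2, 8, 9} is a clique of size 4, and the vertices of any clique must share a bag in every tree decomposition; so some bag has ≥ 4 vertices and tw(G) ≥ 3. Combining the bounds, tw(G) = 3.

Treewidth 3.
One optimal decomposition is:
Bags: B1 = {0, 5, 8, 9}  B2 = {0, 6, 8, 9}  B3 = {0, 6, 7, 9}  B4 = {0, 1, 5, 8}  B5 = {5, 8, 9, 10}  B6 = {0, 2, 8, 9}  B7 = {3, 5, 8, 10}  B8 = {4, 5, 8, 9}
Tree: B1–B2, B2–B3, B1–B4, B1–B5, B2–B6, B5–B7, B1–B8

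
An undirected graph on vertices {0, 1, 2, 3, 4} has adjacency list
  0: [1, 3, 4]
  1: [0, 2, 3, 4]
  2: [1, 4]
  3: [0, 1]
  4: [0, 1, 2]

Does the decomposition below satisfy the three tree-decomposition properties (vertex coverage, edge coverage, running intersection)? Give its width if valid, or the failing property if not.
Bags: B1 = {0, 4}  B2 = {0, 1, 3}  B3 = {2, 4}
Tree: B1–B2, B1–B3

No — edge (1,4) lies in no bag.

A tree decomposition must satisfy three properties: every vertex lies in some bag; for every edge, both endpoints lie together in some bag; and for every vertex, the bags containing it form a connected subtree. Here edge (1,4) lies in no bag, so the decomposition is invalid.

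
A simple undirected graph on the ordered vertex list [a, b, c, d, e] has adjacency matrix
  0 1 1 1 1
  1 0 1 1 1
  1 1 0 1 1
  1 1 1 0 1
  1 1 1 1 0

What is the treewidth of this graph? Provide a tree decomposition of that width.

Treewidth 4.
One optimal decomposition is:
Bags: B1 = {a, b, c, d, e}
Tree: (single bag)

With just one bag of size 5, the width is 5 − 1 = 4, so tw(G) ≤ 4. On the other hand G contains the 5-clique {a, b, c, d, e}. A clique must lie in a single bag of any decomposition, so no decomposition can have width below 4. Combining the bounds, tw(G) = 4.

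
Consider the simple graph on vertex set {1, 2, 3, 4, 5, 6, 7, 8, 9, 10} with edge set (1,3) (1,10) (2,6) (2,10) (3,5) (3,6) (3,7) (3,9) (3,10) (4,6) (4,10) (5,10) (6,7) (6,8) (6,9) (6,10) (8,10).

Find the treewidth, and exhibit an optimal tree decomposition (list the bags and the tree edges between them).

Treewidth 2.
One optimal decomposition is:
Bags: B1 = {3, 6, 10}  B2 = {2, 6, 10}  B3 = {4, 6, 10}  B4 = {3, 5, 10}  B5 = {3, 6, 9}  B6 = {6, 8, 10}  B7 = {3, 6, 7}  B8 = {1, 3, 10}
Tree: B1–B2, B1–B3, B1–B4, B1–B5, B3–B6, B1–B7, B4–B8

Each bag holds 3 vertices, so the decomposition has width 2, which upper-bounds the treewidth. Conversely, {1, 3, 10} is a clique of size 3, and the vertices of any clique must share a bag in every tree decomposition; so some bag has ≥ 3 vertices and tw(G) ≥ 2. Therefore the treewidth is 2.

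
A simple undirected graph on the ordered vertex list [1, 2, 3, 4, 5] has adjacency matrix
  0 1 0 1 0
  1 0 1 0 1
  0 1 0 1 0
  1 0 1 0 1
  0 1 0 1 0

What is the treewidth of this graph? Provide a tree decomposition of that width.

Treewidth 2.
One such decomposition:
Bags: B1 = {2, 3, 4}  B2 = {2, 4, 5}  B3 = {1, 2, 4}
Tree: B1–B2, B2–B3

The largest bag has 3 vertices, giving width 2; this decomposition certifies tw(G) ≤ 2. For the lower bound, G contains the cycle 3–4–5–2–3, so G is not a forest; only forests have treewidth ≤ 1, hence tw(G) ≥ 2. Therefore the treewidth is 2.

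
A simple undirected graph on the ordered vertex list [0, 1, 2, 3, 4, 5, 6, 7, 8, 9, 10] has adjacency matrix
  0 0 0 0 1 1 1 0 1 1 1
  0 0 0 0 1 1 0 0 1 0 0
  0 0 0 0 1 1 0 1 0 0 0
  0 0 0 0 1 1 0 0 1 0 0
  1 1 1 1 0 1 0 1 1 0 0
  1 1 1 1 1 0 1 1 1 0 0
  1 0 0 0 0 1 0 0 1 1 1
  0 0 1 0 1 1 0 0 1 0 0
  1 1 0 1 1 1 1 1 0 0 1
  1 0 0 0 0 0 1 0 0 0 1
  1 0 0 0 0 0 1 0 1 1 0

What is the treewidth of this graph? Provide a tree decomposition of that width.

Every bag has size at most 4, so the width is 4 − 1 = 3 and tw(G) ≤ 3. Conversely, {0, 6, 9, 10} is a clique of size 4, and the vertices of any clique must share a bag in every tree decomposition; so some bag has ≥ 4 vertices and tw(G) ≥ 3. Therefore the treewidth is 3.

Treewidth 3.
One optimal decomposition is:
Bags: B1 = {0, 5, 6, 8}  B2 = {0, 4, 5, 8}  B3 = {4, 5, 7, 8}  B4 = {0, 6, 8, 10}  B5 = {0, 6, 9, 10}  B6 = {1, 4, 5, 8}  B7 = {3, 4, 5, 8}  B8 = {2, 4, 5, 7}
Tree: B1–B2, B2–B3, B1–B4, B4–B5, B2–B6, B3–B7, B3–B8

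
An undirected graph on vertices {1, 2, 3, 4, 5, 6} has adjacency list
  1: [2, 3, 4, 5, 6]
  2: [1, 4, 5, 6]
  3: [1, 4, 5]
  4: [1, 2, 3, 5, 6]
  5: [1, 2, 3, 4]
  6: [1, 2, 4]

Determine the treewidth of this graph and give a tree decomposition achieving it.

Every bag has size at most 4, so the width is 4 − 1 = 3 and tw(G) ≤ 3. Conversely, {1, 2, 4, 5} is a clique of size 4, and the vertices of any clique must share a bag in every tree decomposition; so some bag has ≥ 4 vertices and tw(G) ≥ 3. Therefore the treewidth is 3.

Treewidth 3.
One such decomposition:
Bags: B1 = {1, 3, 4, 5}  B2 = {1, 2, 4, 5}  B3 = {1, 2, 4, 6}
Tree: B1–B2, B2–B3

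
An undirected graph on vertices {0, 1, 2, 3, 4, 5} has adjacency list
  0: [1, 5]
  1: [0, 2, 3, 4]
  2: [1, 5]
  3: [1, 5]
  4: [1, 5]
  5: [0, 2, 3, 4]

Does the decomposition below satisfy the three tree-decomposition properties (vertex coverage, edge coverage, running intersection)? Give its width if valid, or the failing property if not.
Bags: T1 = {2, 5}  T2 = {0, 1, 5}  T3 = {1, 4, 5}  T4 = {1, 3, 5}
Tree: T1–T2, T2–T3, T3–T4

A tree decomposition must satisfy three properties: every vertex lies in some bag; for every edge, both endpoints lie together in some bag; and for every vertex, the bags containing it form a connected subtree. Here edge (1,2) lies in no bag, so the decomposition is invalid.

No — edge (1,2) lies in no bag.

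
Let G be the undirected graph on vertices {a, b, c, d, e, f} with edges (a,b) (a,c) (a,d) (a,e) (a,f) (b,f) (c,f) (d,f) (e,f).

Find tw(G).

2

A width-2 tree decomposition is:
Bags: B1 = {a, e, f}  B2 = {a, b, f}  B3 = {a, c, f}  B4 = {a, d, f}
Tree: B1–B2, B1–B3, B2–B4
The largest bag has 3 vertices, giving width 2; this decomposition certifies tw(G) ≤ 2. For the lower bound, the 3 vertices {a, d, f} are pairwise adjacent, and any tree decomposition puts a clique entirely inside one bag — forcing width ≥ 2. Combining the bounds, tw(G) = 2.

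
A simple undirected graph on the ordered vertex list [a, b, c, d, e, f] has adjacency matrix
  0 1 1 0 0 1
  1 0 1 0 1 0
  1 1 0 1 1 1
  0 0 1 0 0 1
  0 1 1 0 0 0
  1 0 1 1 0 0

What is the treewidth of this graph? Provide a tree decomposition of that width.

Each bag holds 3 vertices, so the decomposition has width 2, which upper-bounds the treewidth. For the lower bound, the 3 vertices {b, c, e} are pairwise adjacent, and any tree decomposition puts a clique entirely inside one bag — forcing width ≥ 2. The upper and lower bounds meet at 2, so that is the treewidth.

Treewidth 2.
Bags: B1 = {b, c, e}  B2 = {a, b, c}  B3 = {a, c, f}  B4 = {c, d, f}
Tree: B1–B2, B2–B3, B3–B4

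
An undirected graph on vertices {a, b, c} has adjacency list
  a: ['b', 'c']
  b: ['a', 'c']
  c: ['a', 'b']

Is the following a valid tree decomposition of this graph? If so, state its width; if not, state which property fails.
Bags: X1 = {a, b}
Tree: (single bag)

A tree decomposition must satisfy three properties: every vertex lies in some bag; for every edge, both endpoints lie together in some bag; and for every vertex, the bags containing it form a connected subtree. Here vertex c appears in no bag, so the decomposition is invalid.

No — vertex c appears in no bag.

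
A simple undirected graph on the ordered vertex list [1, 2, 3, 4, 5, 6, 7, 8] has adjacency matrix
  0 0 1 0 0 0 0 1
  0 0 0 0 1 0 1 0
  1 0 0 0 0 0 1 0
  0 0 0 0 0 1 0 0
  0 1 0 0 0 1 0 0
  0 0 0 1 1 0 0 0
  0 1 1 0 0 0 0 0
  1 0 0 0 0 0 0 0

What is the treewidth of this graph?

1

A width-1 tree decomposition is:
Bags: B1 = {1, 8}  B2 = {1, 3}  B3 = {3, 7}  B4 = {2, 7}  B5 = {2, 5}  B6 = {5, 6}  B7 = {4, 6}
Tree: B1–B2, B2–B3, B3–B4, B4–B5, B5–B6, B6–B7
Every bag has size at most 2, so the width is 2 − 1 = 1 and tw(G) ≤ 1. G has an edge, so its treewidth is at least 1. Therefore the treewidth is 1.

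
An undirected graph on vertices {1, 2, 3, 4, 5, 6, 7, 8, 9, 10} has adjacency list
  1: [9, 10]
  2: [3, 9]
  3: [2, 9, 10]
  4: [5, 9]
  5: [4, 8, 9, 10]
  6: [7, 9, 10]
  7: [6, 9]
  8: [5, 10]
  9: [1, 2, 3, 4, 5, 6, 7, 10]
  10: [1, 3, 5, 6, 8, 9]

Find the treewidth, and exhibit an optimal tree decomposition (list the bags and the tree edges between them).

Each bag holds 3 vertices, so the decomposition has width 2, which upper-bounds the treewidth. Conversely, {5, 8, 10} is a clique of size 3, and the vertices of any clique must share a bag in every tree decomposition; so some bag has ≥ 3 vertices and tw(G) ≥ 2. Hence tw(G) = 2 exactly.

Treewidth 2.
Bags: B1 = {3, 9, 10}  B2 = {5, 9, 10}  B3 = {6, 9, 10}  B4 = {4, 5, 9}  B5 = {5, 8, 10}  B6 = {2, 3, 9}  B7 = {6, 7, 9}  B8 = {1, 9, 10}
Tree: B1–B2, B2–B3, B2–B4, B2–B5, B1–B6, B3–B7, B3–B8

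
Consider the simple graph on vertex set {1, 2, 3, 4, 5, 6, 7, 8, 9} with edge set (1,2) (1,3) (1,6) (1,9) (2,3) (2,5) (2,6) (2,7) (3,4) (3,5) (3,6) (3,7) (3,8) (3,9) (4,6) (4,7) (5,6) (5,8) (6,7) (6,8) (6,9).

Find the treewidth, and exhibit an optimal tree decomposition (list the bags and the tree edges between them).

Treewidth 3.
One such decomposition:
Bags: B1 = {1, 2, 3, 6}  B2 = {2, 3, 6, 7}  B3 = {3, 4, 6, 7}  B4 = {2, 3, 5, 6}  B5 = {3, 5, 6, 8}  B6 = {1, 3, 6, 9}
Tree: B1–B2, B2–B3, B2–B4, B4–B5, B1–B6

Each bag holds 4 vertices, so the decomposition has width 3, which upper-bounds the treewidth. For the lower bound, the 4 vertices {3, 5, 6, 8} are pairwise adjacent, and any tree decomposition puts a clique entirely inside one bag — forcing width ≥ 3. Therefore the treewidth is 3.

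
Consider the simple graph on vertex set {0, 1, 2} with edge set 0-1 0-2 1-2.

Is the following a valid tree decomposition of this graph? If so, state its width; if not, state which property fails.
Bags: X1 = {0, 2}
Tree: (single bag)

A tree decomposition must satisfy three properties: every vertex lies in some bag; for every edge, both endpoints lie together in some bag; and for every vertex, the bags containing it form a connected subtree. Here vertex 1 appears in no bag, so the decomposition is invalid.

No — vertex 1 appears in no bag.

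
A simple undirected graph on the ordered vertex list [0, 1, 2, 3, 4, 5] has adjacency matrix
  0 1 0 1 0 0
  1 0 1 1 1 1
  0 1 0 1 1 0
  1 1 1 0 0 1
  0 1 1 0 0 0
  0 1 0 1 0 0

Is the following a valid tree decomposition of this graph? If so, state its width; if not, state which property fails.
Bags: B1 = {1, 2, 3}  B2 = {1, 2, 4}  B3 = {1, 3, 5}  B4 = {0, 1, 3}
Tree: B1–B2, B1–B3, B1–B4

Every vertex of G appears in some bag (union = {0, 1, 2, 3, 4, 5}); every edge is covered by a bag; and for each vertex v the set of bags containing v is connected in the bag tree. The decomposition is therefore valid. The largest bag has 3 vertices, so the width is 2.

Yes; width 2.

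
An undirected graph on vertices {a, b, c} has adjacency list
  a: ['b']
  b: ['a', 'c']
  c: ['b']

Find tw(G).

A width-1 tree decomposition is:
Bags: B1 = {b, c}  B2 = {a, b}
Tree: B1–B2
The largest bag has 2 vertices, giving width 1; this decomposition certifies tw(G) ≤ 1. Any graph with an edge has treewidth ≥ 1, and G has the edge c–b. The upper and lower bounds meet at 1, so that is the treewidth.

1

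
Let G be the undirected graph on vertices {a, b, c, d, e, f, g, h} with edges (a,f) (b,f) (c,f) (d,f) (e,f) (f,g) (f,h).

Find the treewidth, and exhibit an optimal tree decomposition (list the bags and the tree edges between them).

Treewidth 1.
One optimal decomposition is:
Bags: B1 = {f, h}  B2 = {a, f}  B3 = {e, f}  B4 = {d, f}  B5 = {c, f}  B6 = {b, f}  B7 = {f, g}
Tree: B1–B2, B1–B3, B1–B4, B2–B5, B1–B6, B4–B7

The largest bag has 2 vertices, giving width 1; this decomposition certifies tw(G) ≤ 1. G has an edge, so its treewidth is at least 1. Therefore the treewidth is 1.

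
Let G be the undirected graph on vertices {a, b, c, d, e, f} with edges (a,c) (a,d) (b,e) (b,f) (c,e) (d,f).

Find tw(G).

2

A width-2 tree decomposition is:
Bags: B1 = {a, c, e}  B2 = {a, b, e}  B3 = {a, b, f}  B4 = {a, d, f}
Tree: B1–B2, B2–B3, B3–B4
Every bag has size at most 3, so the width is 3 − 1 = 2 and tw(G) ≤ 2. Since a–c–e–b–f–d–a is a cycle in G, G is not acyclic. Forests are exactly the graphs of treewidth ≤ 1, so tw(G) ≥ 2. Combining the bounds, tw(G) = 2.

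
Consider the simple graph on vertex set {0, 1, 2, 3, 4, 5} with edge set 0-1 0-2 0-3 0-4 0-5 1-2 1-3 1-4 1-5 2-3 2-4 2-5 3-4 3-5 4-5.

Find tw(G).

A width-5 tree decomposition is:
Bags: B1 = {0, 1, 2, 3, 4, 5}
Tree: (single bag)
With just one bag of size 6, the width is 6 − 1 = 5, so tw(G) ≤ 5. On the other hand G contains the 6-clique {0, 1, 2, 3, 4, 5}. A clique must lie in a single bag of any decomposition, so no decomposition can have width below 5. Therefore the treewidth is 5.

5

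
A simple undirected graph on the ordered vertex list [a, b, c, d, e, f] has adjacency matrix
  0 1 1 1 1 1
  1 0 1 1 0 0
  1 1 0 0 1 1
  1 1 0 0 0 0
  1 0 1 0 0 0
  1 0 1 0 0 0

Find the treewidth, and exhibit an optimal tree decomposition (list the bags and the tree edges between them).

Every bag has size at most 3, so the width is 3 − 1 = 2 and tw(G) ≤ 2. For the lower bound, the 3 vertices {a, b, d} are pairwise adjacent, and any tree decomposition puts a clique entirely inside one bag — forcing width ≥ 2. Combining the bounds, tw(G) = 2.

Treewidth 2.
One such decomposition:
Bags: B1 = {a, b, d}  B2 = {a, b, c}  B3 = {a, c, f}  B4 = {a, c, e}
Tree: B1–B2, B2–B3, B2–B4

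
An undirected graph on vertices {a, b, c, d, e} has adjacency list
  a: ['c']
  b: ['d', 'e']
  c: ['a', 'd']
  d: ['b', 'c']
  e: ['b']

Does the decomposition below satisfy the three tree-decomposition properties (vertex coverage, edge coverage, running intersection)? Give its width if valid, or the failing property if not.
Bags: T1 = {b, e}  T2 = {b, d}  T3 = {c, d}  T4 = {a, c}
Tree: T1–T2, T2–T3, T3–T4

Yes; width 1.

Every vertex of G appears in some bag (union = {a, b, c, d, e}); every edge is covered by a bag; and for each vertex v the set of bags containing v is connected in the bag tree. The decomposition is therefore valid. The largest bag has 2 vertices, so the width is 1.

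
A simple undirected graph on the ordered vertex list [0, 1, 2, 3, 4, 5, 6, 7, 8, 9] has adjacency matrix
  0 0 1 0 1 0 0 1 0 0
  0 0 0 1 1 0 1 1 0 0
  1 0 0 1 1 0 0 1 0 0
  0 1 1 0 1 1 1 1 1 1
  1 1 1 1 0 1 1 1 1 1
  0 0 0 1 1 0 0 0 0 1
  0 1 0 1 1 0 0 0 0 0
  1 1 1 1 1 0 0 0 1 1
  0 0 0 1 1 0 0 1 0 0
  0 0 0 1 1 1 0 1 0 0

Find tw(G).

A width-3 tree decomposition is:
Bags: B1 = {3, 4, 7, 8}  B2 = {1, 3, 4, 7}  B3 = {2, 3, 4, 7}  B4 = {3, 4, 7, 9}  B5 = {3, 4, 5, 9}  B6 = {0, 2, 4, 7}  B7 = {1, 3, 4, 6}
Tree: B1–B2, B2–B3, B1–B4, B4–B5, B3–B6, B2–B7
Each bag holds 4 vertices, so the decomposition has width 3, which upper-bounds the treewidth. On the other hand G contains the 4-clique {0, 2, 4, 7}. A clique must lie in a single bag of any decomposition, so no decomposition can have width below 3. Hence tw(G) = 3 exactly.

3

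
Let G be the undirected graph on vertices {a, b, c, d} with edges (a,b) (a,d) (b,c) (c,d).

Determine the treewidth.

A width-2 tree decomposition is:
Bags: B1 = {b, c, d}  B2 = {a, b, d}
Tree: B1–B2
The largest bag has 3 vertices, giving width 2; this decomposition certifies tw(G) ≤ 2. Since b–c–d–a–b is a cycle in G, G is not acyclic. Forests are exactly the graphs of treewidth ≤ 1, so tw(G) ≥ 2. Hence tw(G) = 2 exactly.

2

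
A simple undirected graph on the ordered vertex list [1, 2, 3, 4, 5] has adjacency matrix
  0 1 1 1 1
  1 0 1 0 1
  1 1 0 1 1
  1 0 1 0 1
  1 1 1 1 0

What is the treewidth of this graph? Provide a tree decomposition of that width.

The largest bag has 4 vertices, giving width 3; this decomposition certifies tw(G) ≤ 3. Conversely, {1, 2, 3, 5} is a clique of size 4, and the vertices of any clique must share a bag in every tree decomposition; so some bag has ≥ 4 vertices and tw(G) ≥ 3. Hence tw(G) = 3 exactly.

Treewidth 3.
One optimal decomposition is:
Bags: B1 = {1, 3, 4, 5}  B2 = {1, 2, 3, 5}
Tree: B1–B2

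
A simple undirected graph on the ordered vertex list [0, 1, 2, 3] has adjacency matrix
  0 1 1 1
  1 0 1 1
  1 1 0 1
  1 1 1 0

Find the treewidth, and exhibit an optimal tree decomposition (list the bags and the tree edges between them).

A single bag containing all 4 vertices is trivially a valid decomposition of width 3. For the lower bound, the 4 vertices {0, 1, 2, 3} are pairwise adjacent, and any tree decomposition puts a clique entirely inside one bag — forcing width ≥ 3. The upper and lower bounds meet at 3, so that is the treewidth.

Treewidth 3.
Bags: B1 = {0, 1, 2, 3}
Tree: (single bag)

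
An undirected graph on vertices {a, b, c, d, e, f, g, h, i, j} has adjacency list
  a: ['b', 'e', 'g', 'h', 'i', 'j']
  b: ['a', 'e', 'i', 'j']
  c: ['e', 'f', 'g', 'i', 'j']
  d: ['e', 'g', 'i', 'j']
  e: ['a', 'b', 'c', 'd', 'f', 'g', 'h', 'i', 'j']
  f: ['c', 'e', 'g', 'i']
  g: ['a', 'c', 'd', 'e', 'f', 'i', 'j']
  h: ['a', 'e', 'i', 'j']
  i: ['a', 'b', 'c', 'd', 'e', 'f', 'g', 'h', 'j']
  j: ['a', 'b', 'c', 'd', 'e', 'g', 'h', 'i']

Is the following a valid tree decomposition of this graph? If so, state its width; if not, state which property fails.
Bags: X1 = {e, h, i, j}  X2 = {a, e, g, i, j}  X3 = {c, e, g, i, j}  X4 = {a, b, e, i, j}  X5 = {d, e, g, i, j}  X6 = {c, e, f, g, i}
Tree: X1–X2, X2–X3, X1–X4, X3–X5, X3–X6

No — edge (a,h) lies in no bag.

A tree decomposition must satisfy three properties: every vertex lies in some bag; for every edge, both endpoints lie together in some bag; and for every vertex, the bags containing it form a connected subtree. Here edge (a,h) lies in no bag, so the decomposition is invalid.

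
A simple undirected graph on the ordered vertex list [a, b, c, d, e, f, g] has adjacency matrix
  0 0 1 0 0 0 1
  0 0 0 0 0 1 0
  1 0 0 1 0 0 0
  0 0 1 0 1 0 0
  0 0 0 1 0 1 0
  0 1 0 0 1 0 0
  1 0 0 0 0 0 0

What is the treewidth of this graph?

A width-1 tree decomposition is:
Bags: B1 = {b, f}  B2 = {e, f}  B3 = {d, e}  B4 = {c, d}  B5 = {a, c}  B6 = {a, g}
Tree: B1–B2, B2–B3, B3–B4, B4–B5, B5–B6
The largest bag has 2 vertices, giving width 1; this decomposition certifies tw(G) ≤ 1. Since G has at least one edge (e.g. b–f), it is not an edgeless graph, so tw(G) ≥ 1. Hence tw(G) = 1 exactly.

1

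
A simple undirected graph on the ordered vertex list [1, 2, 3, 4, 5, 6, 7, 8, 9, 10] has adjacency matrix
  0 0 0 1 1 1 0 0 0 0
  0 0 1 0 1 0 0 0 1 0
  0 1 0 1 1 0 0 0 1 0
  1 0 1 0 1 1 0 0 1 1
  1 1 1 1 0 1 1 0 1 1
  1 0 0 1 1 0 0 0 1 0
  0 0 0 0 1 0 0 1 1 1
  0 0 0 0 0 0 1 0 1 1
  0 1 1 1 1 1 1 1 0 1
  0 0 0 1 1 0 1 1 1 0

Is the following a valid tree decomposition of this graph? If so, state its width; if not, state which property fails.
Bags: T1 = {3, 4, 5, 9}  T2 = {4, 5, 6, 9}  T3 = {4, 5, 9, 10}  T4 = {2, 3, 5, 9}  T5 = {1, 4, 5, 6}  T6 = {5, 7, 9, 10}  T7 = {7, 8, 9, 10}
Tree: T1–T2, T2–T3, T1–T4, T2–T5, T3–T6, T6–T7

Vertex coverage: the bags together contain {1, 2, 3, 4, 5, 6, 7, 8, 9, 10}, the full vertex set. Edge coverage: each edge of G has both endpoints in at least one bag. Running intersection: for every vertex, the bags containing it form a connected subtree. All three properties hold, so this is a valid tree decomposition of width max|bag| − 1 = 3, and hence tw(G) ≤ 3.

Yes; width 3.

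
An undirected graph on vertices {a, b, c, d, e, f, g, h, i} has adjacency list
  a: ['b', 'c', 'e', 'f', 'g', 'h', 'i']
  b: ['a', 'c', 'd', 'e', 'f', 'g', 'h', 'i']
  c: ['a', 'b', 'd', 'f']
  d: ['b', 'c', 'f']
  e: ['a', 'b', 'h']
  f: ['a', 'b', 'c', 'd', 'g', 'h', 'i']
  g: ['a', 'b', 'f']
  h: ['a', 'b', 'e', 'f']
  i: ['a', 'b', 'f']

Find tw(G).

A width-3 tree decomposition is:
Bags: B1 = {a, b, c, f}  B2 = {a, b, f, h}  B3 = {a, b, f, i}  B4 = {a, b, f, g}  B5 = {a, b, e, h}  B6 = {b, c, d, f}
Tree: B1–B2, B1–B3, B2–B4, B2–B5, B1–B6
Each bag holds 4 vertices, so the decomposition has width 3, which upper-bounds the treewidth. Conversely, {a, b, e, h} is a clique of size 4, and the vertices of any clique must share a bag in every tree decomposition; so some bag has ≥ 4 vertices and tw(G) ≥ 3. Hence tw(G) = 3 exactly.

3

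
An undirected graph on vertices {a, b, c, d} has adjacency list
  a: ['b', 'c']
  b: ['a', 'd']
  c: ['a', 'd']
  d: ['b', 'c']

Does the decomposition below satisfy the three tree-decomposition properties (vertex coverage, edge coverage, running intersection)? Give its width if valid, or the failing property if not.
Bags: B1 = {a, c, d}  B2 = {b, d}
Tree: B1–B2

No — edge (a,b) lies in no bag.

A tree decomposition must satisfy three properties: every vertex lies in some bag; for every edge, both endpoints lie together in some bag; and for every vertex, the bags containing it form a connected subtree. Here edge (a,b) lies in no bag, so the decomposition is invalid.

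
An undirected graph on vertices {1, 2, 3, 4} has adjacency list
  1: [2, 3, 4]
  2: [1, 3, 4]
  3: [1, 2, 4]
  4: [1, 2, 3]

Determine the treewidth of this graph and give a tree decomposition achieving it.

With just one bag of size 4, the width is 4 − 1 = 3, so tw(G) ≤ 3. On the other hand G contains the 4-clique {1, 2, 3, 4}. A clique must lie in a single bag of any decomposition, so no decomposition can have width below 3. Hence tw(G) = 3 exactly.

Treewidth 3.
One such decomposition:
Bags: B1 = {1, 2, 3, 4}
Tree: (single bag)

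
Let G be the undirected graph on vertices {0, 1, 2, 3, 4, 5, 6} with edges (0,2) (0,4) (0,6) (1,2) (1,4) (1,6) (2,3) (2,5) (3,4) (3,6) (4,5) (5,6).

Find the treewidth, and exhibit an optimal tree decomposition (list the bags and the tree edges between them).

Treewidth 3.
Bags: B1 = {1, 2, 4, 6}  B2 = {2, 4, 5, 6}  B3 = {2, 3, 4, 6}  B4 = {0, 2, 4, 6}
Tree: B1–B2, B2–B3, B3–B4

The largest bag has 4 vertices, giving width 3; this decomposition certifies tw(G) ≤ 3. For the lower bound: the 4 vertex sets {1,4}, {2,5}, {6}, {3} are disjoint, each induces a connected subgraph, and every pair is joined by at least one edge of G. Contracting each set to a single vertex therefore yields K_{4} as a minor, and since treewidth is minor-monotone, tw(G) ≥ tw(K_{4}) = 3. Therefore the treewidth is 3.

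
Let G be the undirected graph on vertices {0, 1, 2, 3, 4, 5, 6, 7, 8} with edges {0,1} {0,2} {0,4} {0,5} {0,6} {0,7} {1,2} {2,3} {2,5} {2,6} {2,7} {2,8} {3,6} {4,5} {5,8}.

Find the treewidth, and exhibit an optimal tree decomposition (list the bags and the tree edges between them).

Treewidth 2.
Bags: B1 = {0, 2, 5}  B2 = {0, 4, 5}  B3 = {0, 2, 6}  B4 = {2, 5, 8}  B5 = {2, 3, 6}  B6 = {0, 2, 7}  B7 = {0, 1, 2}
Tree: B1–B2, B1–B3, B1–B4, B3–B5, B3–B6, B3–B7

Every bag has size at most 3, so the width is 3 − 1 = 2 and tw(G) ≤ 2. Conversely, {0, 1, 2} is a clique of size 3, and the vertices of any clique must share a bag in every tree decomposition; so some bag has ≥ 3 vertices and tw(G) ≥ 2. Therefore the treewidth is 2.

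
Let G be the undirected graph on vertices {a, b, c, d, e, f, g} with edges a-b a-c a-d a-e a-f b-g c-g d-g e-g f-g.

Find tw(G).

A width-2 tree decomposition is:
Bags: B1 = {a, c, g}  B2 = {a, e, g}  B3 = {a, d, g}  B4 = {a, b, g}  B5 = {a, f, g}
Tree: B1–B2, B2–B3, B3–B4, B4–B5
Each bag holds 3 vertices, so the decomposition has width 2, which upper-bounds the treewidth. For the lower bound, G contains the cycle a–c–g–e–a, so G is not a forest; only forests have treewidth ≤ 1, hence tw(G) ≥ 2. Therefore the treewidth is 2.

2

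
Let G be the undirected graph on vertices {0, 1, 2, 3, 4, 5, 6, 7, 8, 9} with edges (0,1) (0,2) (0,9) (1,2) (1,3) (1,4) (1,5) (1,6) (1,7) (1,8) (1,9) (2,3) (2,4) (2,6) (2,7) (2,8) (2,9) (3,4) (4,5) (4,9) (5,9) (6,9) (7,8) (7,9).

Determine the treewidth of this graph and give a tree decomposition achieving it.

Treewidth 3.
Bags: B1 = {1, 2, 6, 9}  B2 = {1, 2, 4, 9}  B3 = {0, 1, 2, 9}  B4 = {1, 2, 7, 9}  B5 = {1, 4, 5, 9}  B6 = {1, 2, 3, 4}  B7 = {1, 2, 7, 8}
Tree: B1–B2, B1–B3, B2–B4, B2–B5, B2–B6, B4–B7

Each bag holds 4 vertices, so the decomposition has width 3, which upper-bounds the treewidth. For the lower bound, the 4 vertices {1, 2, 7, 8} are pairwise adjacent, and any tree decomposition puts a clique entirely inside one bag — forcing width ≥ 3. Combining the bounds, tw(G) = 3.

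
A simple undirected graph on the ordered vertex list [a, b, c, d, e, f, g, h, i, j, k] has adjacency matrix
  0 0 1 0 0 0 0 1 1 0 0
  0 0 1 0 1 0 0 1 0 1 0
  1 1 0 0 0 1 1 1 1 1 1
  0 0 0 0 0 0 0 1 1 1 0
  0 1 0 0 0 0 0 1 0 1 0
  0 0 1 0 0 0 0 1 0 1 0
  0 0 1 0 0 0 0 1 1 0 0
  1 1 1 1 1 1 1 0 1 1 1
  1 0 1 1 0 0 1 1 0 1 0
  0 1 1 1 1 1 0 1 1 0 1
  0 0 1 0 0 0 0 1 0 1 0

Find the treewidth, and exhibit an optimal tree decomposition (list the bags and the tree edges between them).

Each bag holds 4 vertices, so the decomposition has width 3, which upper-bounds the treewidth. On the other hand G contains the 4-clique {d, h, i, j}. A clique must lie in a single bag of any decomposition, so no decomposition can have width below 3. Hence tw(G) = 3 exactly.

Treewidth 3.
One optimal decomposition is:
Bags: B1 = {c, h, i, j}  B2 = {b, c, h, j}  B3 = {d, h, i, j}  B4 = {c, g, h, i}  B5 = {c, h, j, k}  B6 = {a, c, h, i}  B7 = {c, f, h, j}  B8 = {b, e, h, j}
Tree: B1–B2, B1–B3, B1–B4, B1–B5, B1–B6, B2–B7, B2–B8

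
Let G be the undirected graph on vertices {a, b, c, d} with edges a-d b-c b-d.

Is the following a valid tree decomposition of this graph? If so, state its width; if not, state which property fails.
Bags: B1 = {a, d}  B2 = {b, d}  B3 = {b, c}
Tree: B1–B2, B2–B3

Yes; width 1.

Every vertex of G appears in some bag (union = {a, b, c, d}); every edge is covered by a bag; and for each vertex v the set of bags containing v is connected in the bag tree. The decomposition is therefore valid. The largest bag has 2 vertices, so the width is 1.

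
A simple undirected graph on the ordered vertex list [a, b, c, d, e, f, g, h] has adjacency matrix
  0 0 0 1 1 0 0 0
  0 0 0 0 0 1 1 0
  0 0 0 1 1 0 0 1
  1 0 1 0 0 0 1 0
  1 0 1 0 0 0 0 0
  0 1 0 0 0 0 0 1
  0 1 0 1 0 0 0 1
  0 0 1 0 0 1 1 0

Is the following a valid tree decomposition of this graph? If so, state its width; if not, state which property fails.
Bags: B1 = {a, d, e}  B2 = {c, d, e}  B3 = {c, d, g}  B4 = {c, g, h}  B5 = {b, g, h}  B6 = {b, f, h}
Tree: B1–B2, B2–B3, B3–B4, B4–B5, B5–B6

Checking the three conditions: (i) the bags cover all of {a, b, c, d, e, f, g, h}; (ii) for each edge, some bag contains both endpoints; (iii) the bags containing any fixed vertex form a subtree. All hold, so the decomposition is valid with width 3 − 1 = 2.

Yes; width 2.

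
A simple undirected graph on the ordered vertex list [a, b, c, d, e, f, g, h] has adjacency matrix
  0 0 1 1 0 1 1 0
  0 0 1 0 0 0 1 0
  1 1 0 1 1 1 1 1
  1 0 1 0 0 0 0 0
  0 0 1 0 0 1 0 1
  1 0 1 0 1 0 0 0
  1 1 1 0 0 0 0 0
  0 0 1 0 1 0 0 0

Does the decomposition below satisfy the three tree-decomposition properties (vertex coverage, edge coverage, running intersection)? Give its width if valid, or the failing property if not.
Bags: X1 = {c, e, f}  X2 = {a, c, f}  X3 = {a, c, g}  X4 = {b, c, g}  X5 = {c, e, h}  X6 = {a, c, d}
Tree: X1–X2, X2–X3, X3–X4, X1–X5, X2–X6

Yes; width 2.

Checking the three conditions: (i) the bags cover all of {a, b, c, d, e, f, g, h}; (ii) for each edge, some bag contains both endpoints; (iii) the bags containing any fixed vertex form a subtree. All hold, so the decomposition is valid with width 3 − 1 = 2.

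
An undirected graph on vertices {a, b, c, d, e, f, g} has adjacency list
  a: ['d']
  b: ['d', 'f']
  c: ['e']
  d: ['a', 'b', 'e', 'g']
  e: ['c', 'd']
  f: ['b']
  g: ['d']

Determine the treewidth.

A width-1 tree decomposition is:
Bags: B1 = {b, d}  B2 = {b, f}  B3 = {d, g}  B4 = {a, d}  B5 = {d, e}  B6 = {c, e}
Tree: B1–B2, B1–B3, B3–B4, B3–B5, B5–B6
Each bag holds 2 vertices, so the decomposition has width 1, which upper-bounds the treewidth. G has an edge, so its treewidth is at least 1. The upper and lower bounds meet at 1, so that is the treewidth.

1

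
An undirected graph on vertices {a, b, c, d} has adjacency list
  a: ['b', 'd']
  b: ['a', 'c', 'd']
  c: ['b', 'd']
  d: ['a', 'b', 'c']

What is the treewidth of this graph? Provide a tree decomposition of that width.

Treewidth 2.
One such decomposition:
Bags: B1 = {a, b, d}  B2 = {b, c, d}
Tree: B1–B2

Every bag has size at most 3, so the width is 3 − 1 = 2 and tw(G) ≤ 2. For the lower bound, the 3 vertices {b, c, d} are pairwise adjacent, and any tree decomposition puts a clique entirely inside one bag — forcing width ≥ 2. Hence tw(G) = 2 exactly.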